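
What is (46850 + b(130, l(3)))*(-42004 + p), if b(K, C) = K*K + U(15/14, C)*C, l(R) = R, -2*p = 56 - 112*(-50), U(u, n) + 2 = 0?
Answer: -2857771008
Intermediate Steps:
U(u, n) = -2 (U(u, n) = -2 + 0 = -2)
p = -2828 (p = -(56 - 112*(-50))/2 = -(56 + 5600)/2 = -½*5656 = -2828)
b(K, C) = K² - 2*C (b(K, C) = K*K - 2*C = K² - 2*C)
(46850 + b(130, l(3)))*(-42004 + p) = (46850 + (130² - 2*3))*(-42004 - 2828) = (46850 + (16900 - 6))*(-44832) = (46850 + 16894)*(-44832) = 63744*(-44832) = -2857771008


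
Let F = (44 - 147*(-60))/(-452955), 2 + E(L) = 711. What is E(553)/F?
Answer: -321145095/8864 ≈ -36230.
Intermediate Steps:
E(L) = 709 (E(L) = -2 + 711 = 709)
F = -8864/452955 (F = (44 + 8820)*(-1/452955) = 8864*(-1/452955) = -8864/452955 ≈ -0.019569)
E(553)/F = 709/(-8864/452955) = 709*(-452955/8864) = -321145095/8864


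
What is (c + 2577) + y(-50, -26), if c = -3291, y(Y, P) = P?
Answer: -740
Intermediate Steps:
(c + 2577) + y(-50, -26) = (-3291 + 2577) - 26 = -714 - 26 = -740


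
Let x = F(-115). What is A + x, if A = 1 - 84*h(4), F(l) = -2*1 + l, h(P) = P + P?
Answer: -788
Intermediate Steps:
h(P) = 2*P
F(l) = -2 + l
x = -117 (x = -2 - 115 = -117)
A = -671 (A = 1 - 168*4 = 1 - 84*8 = 1 - 672 = -671)
A + x = -671 - 117 = -788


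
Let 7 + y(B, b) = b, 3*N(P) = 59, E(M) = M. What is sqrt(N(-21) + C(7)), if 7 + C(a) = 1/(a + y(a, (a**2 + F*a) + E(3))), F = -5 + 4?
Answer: sqrt(2855)/15 ≈ 3.5621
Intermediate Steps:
F = -1
N(P) = 59/3 (N(P) = (1/3)*59 = 59/3)
y(B, b) = -7 + b
C(a) = -7 + 1/(-4 + a**2) (C(a) = -7 + 1/(a + (-7 + ((a**2 - a) + 3))) = -7 + 1/(a + (-7 + (3 + a**2 - a))) = -7 + 1/(a + (-4 + a**2 - a)) = -7 + 1/(-4 + a**2))
sqrt(N(-21) + C(7)) = sqrt(59/3 + (29 - 7*7**2)/(-4 + 7**2)) = sqrt(59/3 + (29 - 7*49)/(-4 + 49)) = sqrt(59/3 + (29 - 343)/45) = sqrt(59/3 + (1/45)*(-314)) = sqrt(59/3 - 314/45) = sqrt(571/45) = sqrt(2855)/15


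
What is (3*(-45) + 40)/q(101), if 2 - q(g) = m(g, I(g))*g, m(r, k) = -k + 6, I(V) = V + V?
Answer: -5/1042 ≈ -0.0047985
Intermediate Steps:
I(V) = 2*V
m(r, k) = 6 - k
q(g) = 2 - g*(6 - 2*g) (q(g) = 2 - (6 - 2*g)*g = 2 - g*(6 - 2*g))
(3*(-45) + 40)/q(101) = (3*(-45) + 40)/(2 + 2*101*(-3 + 101)) = (-135 + 40)/(2 + 2*101*98) = -95/(2 + 19796) = -95/19798 = -95*1/19798 = -5/1042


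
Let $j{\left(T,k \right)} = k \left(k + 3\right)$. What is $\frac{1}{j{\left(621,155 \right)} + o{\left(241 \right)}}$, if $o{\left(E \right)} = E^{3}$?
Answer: $\frac{1}{14022011} \approx 7.1316 \cdot 10^{-8}$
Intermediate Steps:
$j{\left(T,k \right)} = k \left(3 + k\right)$
$\frac{1}{j{\left(621,155 \right)} + o{\left(241 \right)}} = \frac{1}{155 \left(3 + 155\right) + 241^{3}} = \frac{1}{155 \cdot 158 + 13997521} = \frac{1}{24490 + 13997521} = \frac{1}{14022011}$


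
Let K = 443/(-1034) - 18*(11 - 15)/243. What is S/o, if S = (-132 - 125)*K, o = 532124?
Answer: 948073/14855837832 ≈ 6.3818e-5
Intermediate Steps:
K = -3689/27918 (K = 443*(-1/1034) - 18*(-4)*(1/243) = -443/1034 + 72*(1/243) = -443/1034 + 8/27 = -3689/27918 ≈ -0.13214)
S = 948073/27918 (S = (-132 - 125)*(-3689/27918) = -257*(-3689/27918) = 948073/27918 ≈ 33.959)
S/o = (948073/27918)/532124 = (948073/27918)*(1/532124) = 948073/14855837832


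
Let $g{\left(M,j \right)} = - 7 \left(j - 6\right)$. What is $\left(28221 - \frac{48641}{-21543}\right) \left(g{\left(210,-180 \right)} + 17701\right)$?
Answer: $\frac{11554083276932}{21543} \approx 5.3633 \cdot 10^{8}$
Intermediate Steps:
$g{\left(M,j \right)} = 42 - 7 j$ ($g{\left(M,j \right)} = - 7 \left(-6 + j\right) = 42 - 7 j$)
$\left(28221 - \frac{48641}{-21543}\right) \left(g{\left(210,-180 \right)} + 17701\right) = \left(28221 - \frac{48641}{-21543}\right) \left(\left(42 - -1260\right) + 17701\right) = \left(28221 - 48641 \left(- \frac{1}{21543}\right)\right) \left(\left(42 + 1260\right) + 17701\right) = \left(28221 - - \frac{48641}{21543}\right) \left(1302 + 17701\right) = \left(28221 + \frac{48641}{21543}\right) 19003 = \frac{608013644}{21543} \cdot 19003 = \frac{11554083276932}{21543}$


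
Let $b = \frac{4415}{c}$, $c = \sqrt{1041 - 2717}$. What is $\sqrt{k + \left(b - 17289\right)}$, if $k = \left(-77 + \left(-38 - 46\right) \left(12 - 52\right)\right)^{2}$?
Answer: $\frac{\sqrt{7556707235200 - 3699770 i \sqrt{419}}}{838} \approx 3280.4 - 0.016438 i$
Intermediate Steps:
$c = 2 i \sqrt{419}$ ($c = \sqrt{-1676} = 2 i \sqrt{419} \approx 40.939 i$)
$b = - \frac{4415 i \sqrt{419}}{838}$ ($b = \frac{4415}{2 i \sqrt{419}} = 4415 \left(- \frac{i \sqrt{419}}{838}\right) = - \frac{4415 i \sqrt{419}}{838} \approx - 107.84 i$)
$k = 10778089$ ($k = \left(-77 - -3360\right)^{2} = \left(-77 + 3360\right)^{2} = 3283^{2} = 10778089$)
$\sqrt{k + \left(b - 17289\right)} = \sqrt{10778089 - \left(17289 + \frac{4415 i \sqrt{419}}{838}\right)} = \sqrt{10760800 - \frac{4415 i \sqrt{419}}{838}}$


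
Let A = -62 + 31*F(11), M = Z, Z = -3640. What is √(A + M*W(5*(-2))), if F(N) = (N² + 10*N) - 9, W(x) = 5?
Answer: 2*I*√2845 ≈ 106.68*I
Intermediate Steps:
M = -3640
F(N) = -9 + N² + 10*N
A = 6820 (A = -62 + 31*(-9 + 11² + 10*11) = -62 + 31*(-9 + 121 + 110) = -62 + 31*222 = -62 + 6882 = 6820)
√(A + M*W(5*(-2))) = √(6820 - 3640*5) = √(6820 - 18200) = √(-11380) = 2*I*√2845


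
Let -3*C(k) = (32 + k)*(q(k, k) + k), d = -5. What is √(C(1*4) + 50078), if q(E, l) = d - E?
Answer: √50138 ≈ 223.92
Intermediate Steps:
q(E, l) = -5 - E
C(k) = 160/3 + 5*k/3 (C(k) = -(32 + k)*((-5 - k) + k)/3 = -(32 + k)*(-5)/3 = -(-160 - 5*k)/3 = 160/3 + 5*k/3)
√(C(1*4) + 50078) = √((160/3 + 5*(1*4)/3) + 50078) = √((160/3 + (5/3)*4) + 50078) = √((160/3 + 20/3) + 50078) = √(60 + 50078) = √50138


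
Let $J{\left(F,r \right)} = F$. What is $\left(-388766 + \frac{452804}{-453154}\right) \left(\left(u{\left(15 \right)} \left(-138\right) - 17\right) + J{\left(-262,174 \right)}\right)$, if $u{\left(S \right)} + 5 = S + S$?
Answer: $\frac{328471427571936}{226577} \approx 1.4497 \cdot 10^{9}$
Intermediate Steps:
$u{\left(S \right)} = -5 + 2 S$ ($u{\left(S \right)} = -5 + \left(S + S\right) = -5 + 2 S$)
$\left(-388766 + \frac{452804}{-453154}\right) \left(\left(u{\left(15 \right)} \left(-138\right) - 17\right) + J{\left(-262,174 \right)}\right) = \left(-388766 + \frac{452804}{-453154}\right) \left(\left(\left(-5 + 2 \cdot 15\right) \left(-138\right) - 17\right) - 262\right) = \left(-388766 + 452804 \left(- \frac{1}{453154}\right)\right) \left(\left(\left(-5 + 30\right) \left(-138\right) - 17\right) - 262\right) = \left(-388766 - \frac{226402}{226577}\right) \left(\left(25 \left(-138\right) - 17\right) - 262\right) = - \frac{88085660384 \left(\left(-3450 - 17\right) - 262\right)}{226577} = - \frac{88085660384 \left(-3467 - 262\right)}{226577} = \left(- \frac{88085660384}{226577}\right) \left(-3729\right) = \frac{328471427571936}{226577}$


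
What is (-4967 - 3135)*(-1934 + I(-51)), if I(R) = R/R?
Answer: 15661166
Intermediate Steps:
I(R) = 1
(-4967 - 3135)*(-1934 + I(-51)) = (-4967 - 3135)*(-1934 + 1) = -8102*(-1933) = 15661166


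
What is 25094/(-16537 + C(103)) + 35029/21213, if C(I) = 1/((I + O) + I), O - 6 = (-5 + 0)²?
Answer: 5564215279/41569716042 ≈ 0.13385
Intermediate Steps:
O = 31 (O = 6 + (-5 + 0)² = 6 + (-5)² = 6 + 25 = 31)
C(I) = 1/(31 + 2*I) (C(I) = 1/((I + 31) + I) = 1/((31 + I) + I) = 1/(31 + 2*I))
25094/(-16537 + C(103)) + 35029/21213 = 25094/(-16537 + 1/(31 + 2*103)) + 35029/21213 = 25094/(-16537 + 1/(31 + 206)) + 35029*(1/21213) = 25094/(-16537 + 1/237) + 35029/21213 = 25094/(-3919268/237) + 35029/21213 = 25094*(-237/3919268) + 35029/21213 = -2973639/1959634 + 35029/21213 = 5564215279/41569716042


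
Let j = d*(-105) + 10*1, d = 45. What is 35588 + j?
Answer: 30873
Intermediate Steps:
j = -4715 (j = 45*(-105) + 10*1 = -4725 + 10 = -4715)
35588 + j = 35588 - 4715 = 30873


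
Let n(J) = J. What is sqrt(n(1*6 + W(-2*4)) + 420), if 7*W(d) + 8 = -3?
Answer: sqrt(20797)/7 ≈ 20.602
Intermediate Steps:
W(d) = -11/7 (W(d) = -8/7 + (1/7)*(-3) = -8/7 - 3/7 = -11/7)
sqrt(n(1*6 + W(-2*4)) + 420) = sqrt((1*6 - 11/7) + 420) = sqrt((6 - 11/7) + 420) = sqrt(31/7 + 420) = sqrt(2971/7) = sqrt(20797)/7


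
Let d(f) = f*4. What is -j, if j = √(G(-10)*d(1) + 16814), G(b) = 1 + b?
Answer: -√16778 ≈ -129.53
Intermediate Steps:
d(f) = 4*f
j = √16778 (j = √((1 - 10)*(4*1) + 16814) = √(-9*4 + 16814) = √(-36 + 16814) = √16778 ≈ 129.53)
-j = -√16778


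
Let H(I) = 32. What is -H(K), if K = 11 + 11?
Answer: -32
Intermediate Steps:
K = 22
-H(K) = -1*32 = -32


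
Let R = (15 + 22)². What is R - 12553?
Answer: -11184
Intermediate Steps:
R = 1369 (R = 37² = 1369)
R - 12553 = 1369 - 12553 = -11184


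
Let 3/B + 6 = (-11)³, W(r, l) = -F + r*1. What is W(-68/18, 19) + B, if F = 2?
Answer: -69551/12033 ≈ -5.7800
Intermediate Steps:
W(r, l) = -2 + r (W(r, l) = -1*2 + r*1 = -2 + r)
B = -3/1337 (B = 3/(-6 + (-11)³) = 3/(-6 - 1331) = 3/(-1337) = 3*(-1/1337) = -3/1337 ≈ -0.0022438)
W(-68/18, 19) + B = (-2 - 68/18) - 3/1337 = (-2 - 68*1/18) - 3/1337 = (-2 - 34/9) - 3/1337 = -52/9 - 3/1337 = -69551/12033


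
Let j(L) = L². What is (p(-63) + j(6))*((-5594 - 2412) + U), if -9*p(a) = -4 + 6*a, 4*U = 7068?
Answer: -4404734/9 ≈ -4.8942e+5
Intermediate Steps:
U = 1767 (U = (¼)*7068 = 1767)
p(a) = 4/9 - 2*a/3 (p(a) = -(-4 + 6*a)/9 = 4/9 - 2*a/3)
(p(-63) + j(6))*((-5594 - 2412) + U) = ((4/9 - ⅔*(-63)) + 6²)*((-5594 - 2412) + 1767) = ((4/9 + 42) + 36)*(-8006 + 1767) = (382/9 + 36)*(-6239) = (706/9)*(-6239) = -4404734/9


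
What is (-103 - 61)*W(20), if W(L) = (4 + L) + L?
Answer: -7216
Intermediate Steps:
W(L) = 4 + 2*L
(-103 - 61)*W(20) = (-103 - 61)*(4 + 2*20) = -164*(4 + 40) = -164*44 = -7216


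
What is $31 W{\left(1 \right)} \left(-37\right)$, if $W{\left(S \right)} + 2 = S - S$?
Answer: $2294$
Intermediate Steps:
$W{\left(S \right)} = -2$ ($W{\left(S \right)} = -2 + \left(S - S\right) = -2 + 0 = -2$)
$31 W{\left(1 \right)} \left(-37\right) = 31 \left(-2\right) \left(-37\right) = \left(-62\right) \left(-37\right) = 2294$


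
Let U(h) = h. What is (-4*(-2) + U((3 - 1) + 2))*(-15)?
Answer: -180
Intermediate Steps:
(-4*(-2) + U((3 - 1) + 2))*(-15) = (-4*(-2) + ((3 - 1) + 2))*(-15) = (8 + (2 + 2))*(-15) = (8 + 4)*(-15) = 12*(-15) = -180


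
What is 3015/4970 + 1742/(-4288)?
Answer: 3187/15904 ≈ 0.20039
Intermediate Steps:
3015/4970 + 1742/(-4288) = 3015*(1/4970) + 1742*(-1/4288) = 603/994 - 13/32 = 3187/15904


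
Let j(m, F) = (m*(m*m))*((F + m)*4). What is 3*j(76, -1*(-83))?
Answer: 837566208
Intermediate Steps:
j(m, F) = m**3*(4*F + 4*m) (j(m, F) = (m*m**2)*(4*F + 4*m) = m**3*(4*F + 4*m))
3*j(76, -1*(-83)) = 3*(4*76**3*(-1*(-83) + 76)) = 3*(4*438976*(83 + 76)) = 3*(4*438976*159) = 3*279188736 = 837566208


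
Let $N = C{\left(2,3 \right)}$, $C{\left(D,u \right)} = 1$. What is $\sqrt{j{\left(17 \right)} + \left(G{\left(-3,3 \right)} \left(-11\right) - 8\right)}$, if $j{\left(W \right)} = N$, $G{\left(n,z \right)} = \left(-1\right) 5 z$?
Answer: $\sqrt{158} \approx 12.57$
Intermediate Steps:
$G{\left(n,z \right)} = - 5 z$
$N = 1$
$j{\left(W \right)} = 1$
$\sqrt{j{\left(17 \right)} + \left(G{\left(-3,3 \right)} \left(-11\right) - 8\right)} = \sqrt{1 - \left(8 - \left(-5\right) 3 \left(-11\right)\right)} = \sqrt{1 - -157} = \sqrt{1 + \left(165 - 8\right)} = \sqrt{1 + 157} = \sqrt{158}$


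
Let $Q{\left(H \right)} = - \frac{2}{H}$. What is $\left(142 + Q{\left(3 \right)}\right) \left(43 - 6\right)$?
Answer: $\frac{15688}{3} \approx 5229.3$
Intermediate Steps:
$\left(142 + Q{\left(3 \right)}\right) \left(43 - 6\right) = \left(142 - \frac{2}{3}\right) \left(43 - 6\right) = \left(142 - \frac{2}{3}\right) 37 = \frac{424}{3} \cdot 37 = \frac{15688}{3}$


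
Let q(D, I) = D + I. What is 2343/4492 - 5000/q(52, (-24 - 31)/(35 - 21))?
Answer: -312863161/3023116 ≈ -103.49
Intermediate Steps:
2343/4492 - 5000/q(52, (-24 - 31)/(35 - 21)) = 2343/4492 - 5000/(52 + (-24 - 31)/(35 - 21)) = 2343*(1/4492) - 5000/(52 - 55/14) = 2343/4492 - 5000/(52 - 55*1/14) = 2343/4492 - 5000/(52 - 55/14) = 2343/4492 - 5000/673/14 = 2343/4492 - 5000*14/673 = 2343/4492 - 70000/673 = -312863161/3023116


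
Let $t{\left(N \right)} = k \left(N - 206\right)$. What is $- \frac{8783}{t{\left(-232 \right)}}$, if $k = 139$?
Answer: $\frac{8783}{60882} \approx 0.14426$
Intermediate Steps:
$t{\left(N \right)} = -28634 + 139 N$ ($t{\left(N \right)} = 139 \left(N - 206\right) = 139 \left(-206 + N\right) = -28634 + 139 N$)
$- \frac{8783}{t{\left(-232 \right)}} = - \frac{8783}{-28634 + 139 \left(-232\right)} = - \frac{8783}{-28634 - 32248} = - \frac{8783}{-60882} = \left(-8783\right) \left(- \frac{1}{60882}\right) = \frac{8783}{60882}$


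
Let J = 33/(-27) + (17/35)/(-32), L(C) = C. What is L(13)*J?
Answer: -162149/10080 ≈ -16.086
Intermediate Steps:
J = -12473/10080 (J = 33*(-1/27) + (17*(1/35))*(-1/32) = -11/9 + (17/35)*(-1/32) = -11/9 - 17/1120 = -12473/10080 ≈ -1.2374)
L(13)*J = 13*(-12473/10080) = -162149/10080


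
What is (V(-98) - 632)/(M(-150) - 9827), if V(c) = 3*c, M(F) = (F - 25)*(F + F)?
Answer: -926/42673 ≈ -0.021700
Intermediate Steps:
M(F) = 2*F*(-25 + F) (M(F) = (-25 + F)*(2*F) = 2*F*(-25 + F))
(V(-98) - 632)/(M(-150) - 9827) = (3*(-98) - 632)/(2*(-150)*(-25 - 150) - 9827) = (-294 - 632)/(2*(-150)*(-175) - 9827) = -926/(52500 - 9827) = -926/42673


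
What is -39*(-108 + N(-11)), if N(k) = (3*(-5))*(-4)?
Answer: 1872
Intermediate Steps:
N(k) = 60 (N(k) = -15*(-4) = 60)
-39*(-108 + N(-11)) = -39*(-108 + 60) = -39*(-48) = 1872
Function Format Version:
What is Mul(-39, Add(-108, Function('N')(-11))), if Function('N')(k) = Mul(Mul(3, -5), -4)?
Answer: 1872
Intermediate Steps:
Function('N')(k) = 60 (Function('N')(k) = Mul(-15, -4) = 60)
Mul(-39, Add(-108, Function('N')(-11))) = Mul(-39, Add(-108, 60)) = Mul(-39, -48) = 1872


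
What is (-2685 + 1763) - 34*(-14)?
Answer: -446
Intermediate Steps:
(-2685 + 1763) - 34*(-14) = -922 + 476 = -446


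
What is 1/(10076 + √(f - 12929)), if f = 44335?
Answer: 5038/50747185 - √31406/101494370 ≈ 9.7530e-5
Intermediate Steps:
1/(10076 + √(f - 12929)) = 1/(10076 + √(44335 - 12929)) = 1/(10076 + √31406)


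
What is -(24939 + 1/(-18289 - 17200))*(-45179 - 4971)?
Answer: 44385767525500/35489 ≈ 1.2507e+9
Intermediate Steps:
-(24939 + 1/(-18289 - 17200))*(-45179 - 4971) = -(24939 + 1/(-35489))*(-50150) = -(24939 - 1/35489)*(-50150) = -885060170*(-50150)/35489 = -1*(-44385767525500/35489) = 44385767525500/35489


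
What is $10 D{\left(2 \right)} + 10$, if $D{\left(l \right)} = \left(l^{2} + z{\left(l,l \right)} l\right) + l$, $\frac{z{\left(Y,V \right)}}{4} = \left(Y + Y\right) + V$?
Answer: $550$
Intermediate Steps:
$z{\left(Y,V \right)} = 4 V + 8 Y$ ($z{\left(Y,V \right)} = 4 \left(\left(Y + Y\right) + V\right) = 4 \left(2 Y + V\right) = 4 \left(V + 2 Y\right) = 4 V + 8 Y$)
$D{\left(l \right)} = l + 13 l^{2}$ ($D{\left(l \right)} = \left(l^{2} + \left(4 l + 8 l\right) l\right) + l = \left(l^{2} + 12 l l\right) + l = \left(l^{2} + 12 l^{2}\right) + l = 13 l^{2} + l = l + 13 l^{2}$)
$10 D{\left(2 \right)} + 10 = 10 \cdot 2 \left(1 + 13 \cdot 2\right) + 10 = 10 \cdot 2 \left(1 + 26\right) + 10 = 10 \cdot 2 \cdot 27 + 10 = 10 \cdot 54 + 10 = 540 + 10 = 550$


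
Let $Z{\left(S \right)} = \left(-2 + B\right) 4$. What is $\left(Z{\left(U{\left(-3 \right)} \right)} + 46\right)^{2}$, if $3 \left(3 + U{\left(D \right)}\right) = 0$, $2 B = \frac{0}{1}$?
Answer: $1444$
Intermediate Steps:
$B = 0$ ($B = \frac{0 \cdot 1^{-1}}{2} = \frac{0 \cdot 1}{2} = \frac{1}{2} \cdot 0 = 0$)
$U{\left(D \right)} = -3$ ($U{\left(D \right)} = -3 + \frac{1}{3} \cdot 0 = -3 + 0 = -3$)
$Z{\left(S \right)} = -8$ ($Z{\left(S \right)} = \left(-2 + 0\right) 4 = \left(-2\right) 4 = -8$)
$\left(Z{\left(U{\left(-3 \right)} \right)} + 46\right)^{2} = \left(-8 + 46\right)^{2} = 38^{2} = 1444$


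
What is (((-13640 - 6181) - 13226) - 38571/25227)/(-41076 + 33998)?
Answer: 138952540/29759451 ≈ 4.6692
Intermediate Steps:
(((-13640 - 6181) - 13226) - 38571/25227)/(-41076 + 33998) = ((-19821 - 13226) - 38571*1/25227)/(-7078) = (-33047 - 12857/8409)*(-1/7078) = -277905080/8409*(-1/7078) = 138952540/29759451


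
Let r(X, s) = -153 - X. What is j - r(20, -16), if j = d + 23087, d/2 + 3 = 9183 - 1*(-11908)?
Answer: 65436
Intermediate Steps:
d = 42176 (d = -6 + 2*(9183 - 1*(-11908)) = -6 + 2*(9183 + 11908) = -6 + 2*21091 = -6 + 42182 = 42176)
j = 65263 (j = 42176 + 23087 = 65263)
j - r(20, -16) = 65263 - (-153 - 1*20) = 65263 - (-153 - 20) = 65263 - 1*(-173) = 65263 + 173 = 65436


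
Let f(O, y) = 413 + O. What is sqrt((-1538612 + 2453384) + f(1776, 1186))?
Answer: sqrt(916961) ≈ 957.58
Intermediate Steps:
sqrt((-1538612 + 2453384) + f(1776, 1186)) = sqrt((-1538612 + 2453384) + (413 + 1776)) = sqrt(914772 + 2189) = sqrt(916961)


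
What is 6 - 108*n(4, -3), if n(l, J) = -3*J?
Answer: -966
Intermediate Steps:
6 - 108*n(4, -3) = 6 - (-324)*(-3) = 6 - 108*9 = 6 - 972 = -966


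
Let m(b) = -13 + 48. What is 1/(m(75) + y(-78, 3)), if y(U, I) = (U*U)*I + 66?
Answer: 1/18353 ≈ 5.4487e-5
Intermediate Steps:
m(b) = 35
y(U, I) = 66 + I*U² (y(U, I) = U²*I + 66 = I*U² + 66 = 66 + I*U²)
1/(m(75) + y(-78, 3)) = 1/(35 + (66 + 3*(-78)²)) = 1/(35 + (66 + 3*6084)) = 1/(35 + (66 + 18252)) = 1/(35 + 18318) = 1/18353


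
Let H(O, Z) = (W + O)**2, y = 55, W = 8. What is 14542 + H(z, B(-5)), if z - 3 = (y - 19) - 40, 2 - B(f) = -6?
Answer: 14591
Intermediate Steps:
B(f) = 8 (B(f) = 2 - 1*(-6) = 2 + 6 = 8)
z = -1 (z = 3 + ((55 - 19) - 40) = 3 + (36 - 40) = 3 - 4 = -1)
H(O, Z) = (8 + O)**2
14542 + H(z, B(-5)) = 14542 + (8 - 1)**2 = 14542 + 7**2 = 14542 + 49 = 14591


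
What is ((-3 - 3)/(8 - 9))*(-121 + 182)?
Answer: 366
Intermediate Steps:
((-3 - 3)/(8 - 9))*(-121 + 182) = -6/(-1)*61 = -6*(-1)*61 = 6*61 = 366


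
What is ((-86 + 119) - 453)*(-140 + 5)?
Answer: 56700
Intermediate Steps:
((-86 + 119) - 453)*(-140 + 5) = (33 - 453)*(-135) = -420*(-135) = 56700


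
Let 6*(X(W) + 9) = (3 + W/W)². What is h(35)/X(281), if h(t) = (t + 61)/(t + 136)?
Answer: -32/361 ≈ -0.088643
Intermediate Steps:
h(t) = (61 + t)/(136 + t)
X(W) = -19/3 (X(W) = -9 + (3 + W/W)²/6 = -9 + (3 + 1)²/6 = -9 + (⅙)*4² = -9 + (⅙)*16 = -9 + 8/3 = -19/3)
h(35)/X(281) = ((61 + 35)/(136 + 35))/(-19/3) = (96/171)*(-3/19) = ((1/171)*96)*(-3/19) = (32/57)*(-3/19) = -32/361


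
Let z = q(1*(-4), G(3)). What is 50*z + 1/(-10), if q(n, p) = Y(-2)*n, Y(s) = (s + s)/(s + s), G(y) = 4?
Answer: -2001/10 ≈ -200.10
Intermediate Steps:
Y(s) = 1 (Y(s) = (2*s)/((2*s)) = (2*s)*(1/(2*s)) = 1)
q(n, p) = n (q(n, p) = 1*n = n)
z = -4 (z = 1*(-4) = -4)
50*z + 1/(-10) = 50*(-4) + 1/(-10) = -200 - 1/10 = -2001/10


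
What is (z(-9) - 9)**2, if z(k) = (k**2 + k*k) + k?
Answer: 20736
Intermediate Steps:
z(k) = k + 2*k**2 (z(k) = (k**2 + k**2) + k = 2*k**2 + k = k + 2*k**2)
(z(-9) - 9)**2 = (-9*(1 + 2*(-9)) - 9)**2 = (-9*(1 - 18) - 9)**2 = (-9*(-17) - 9)**2 = (153 - 9)**2 = 144**2 = 20736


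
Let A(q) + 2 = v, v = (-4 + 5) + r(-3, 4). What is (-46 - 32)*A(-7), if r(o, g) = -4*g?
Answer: 1326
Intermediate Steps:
v = -15 (v = (-4 + 5) - 4*4 = 1 - 16 = -15)
A(q) = -17 (A(q) = -2 - 15 = -17)
(-46 - 32)*A(-7) = (-46 - 32)*(-17) = -78*(-17) = 1326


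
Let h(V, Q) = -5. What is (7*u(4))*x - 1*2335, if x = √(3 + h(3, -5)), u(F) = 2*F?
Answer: -2335 + 56*I*√2 ≈ -2335.0 + 79.196*I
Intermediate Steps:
x = I*√2 (x = √(3 - 5) = √(-2) = I*√2 ≈ 1.4142*I)
(7*u(4))*x - 1*2335 = (7*(2*4))*(I*√2) - 1*2335 = (7*8)*(I*√2) - 2335 = 56*(I*√2) - 2335 = 56*I*√2 - 2335 = -2335 + 56*I*√2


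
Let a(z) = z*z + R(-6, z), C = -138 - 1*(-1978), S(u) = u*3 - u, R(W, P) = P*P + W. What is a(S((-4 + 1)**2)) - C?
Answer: -1198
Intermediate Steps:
R(W, P) = W + P**2 (R(W, P) = P**2 + W = W + P**2)
S(u) = 2*u (S(u) = 3*u - u = 2*u)
C = 1840 (C = -138 + 1978 = 1840)
a(z) = -6 + 2*z**2 (a(z) = z*z + (-6 + z**2) = z**2 + (-6 + z**2) = -6 + 2*z**2)
a(S((-4 + 1)**2)) - C = (-6 + 2*(2*(-4 + 1)**2)**2) - 1*1840 = (-6 + 2*(2*(-3)**2)**2) - 1840 = (-6 + 2*(2*9)**2) - 1840 = (-6 + 2*18**2) - 1840 = (-6 + 2*324) - 1840 = (-6 + 648) - 1840 = 642 - 1840 = -1198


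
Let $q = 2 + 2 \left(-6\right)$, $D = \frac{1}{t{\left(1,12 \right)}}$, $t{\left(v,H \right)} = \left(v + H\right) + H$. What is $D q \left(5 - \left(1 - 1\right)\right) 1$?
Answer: $-2$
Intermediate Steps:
$t{\left(v,H \right)} = v + 2 H$ ($t{\left(v,H \right)} = \left(H + v\right) + H = v + 2 H$)
$D = \frac{1}{25}$ ($D = \frac{1}{1 + 2 \cdot 12} = \frac{1}{1 + 24} = \frac{1}{25} \approx 0.04$)
$q = -10$ ($q = 2 - 12 = -10$)
$D q \left(5 - \left(1 - 1\right)\right) 1 = \frac{1}{25} \left(-10\right) \left(5 - \left(1 - 1\right)\right) 1 = - \frac{2 \left(5 - \left(1 - 1\right)\right) 1}{5} = - \frac{2 \left(5 - 0\right) 1}{5} = - \frac{2 \left(5 + 0\right) 1}{5} = - \frac{2 \cdot 5 \cdot 1}{5} = \left(- \frac{2}{5}\right) 5 = -2$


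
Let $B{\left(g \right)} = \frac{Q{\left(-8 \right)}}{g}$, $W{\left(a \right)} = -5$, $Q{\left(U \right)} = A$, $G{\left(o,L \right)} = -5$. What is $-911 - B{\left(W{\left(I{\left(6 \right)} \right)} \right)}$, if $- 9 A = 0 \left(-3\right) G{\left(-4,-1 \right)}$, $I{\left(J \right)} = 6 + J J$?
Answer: $-911$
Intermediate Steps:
$I{\left(J \right)} = 6 + J^{2}$
$A = 0$ ($A = - \frac{0 \left(-3\right) \left(-5\right)}{9} = - \frac{0 \left(-5\right)}{9} = \left(- \frac{1}{9}\right) 0 = 0$)
$Q{\left(U \right)} = 0$
$B{\left(g \right)} = 0$ ($B{\left(g \right)} = \frac{0}{g} = 0$)
$-911 - B{\left(W{\left(I{\left(6 \right)} \right)} \right)} = -911 - 0 = -911 + 0 = -911$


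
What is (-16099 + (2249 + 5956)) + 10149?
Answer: 2255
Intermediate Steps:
(-16099 + (2249 + 5956)) + 10149 = (-16099 + 8205) + 10149 = -7894 + 10149 = 2255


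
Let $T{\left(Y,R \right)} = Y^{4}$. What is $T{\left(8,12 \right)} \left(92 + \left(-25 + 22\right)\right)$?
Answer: $364544$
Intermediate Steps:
$T{\left(8,12 \right)} \left(92 + \left(-25 + 22\right)\right) = 8^{4} \left(92 + \left(-25 + 22\right)\right) = 4096 \left(92 - 3\right) = 4096 \cdot 89 = 364544$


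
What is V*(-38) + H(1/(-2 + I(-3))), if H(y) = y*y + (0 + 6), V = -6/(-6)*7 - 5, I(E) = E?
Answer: -1749/25 ≈ -69.960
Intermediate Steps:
V = 2 (V = -6*(-1/6)*7 - 5 = 1*7 - 5 = 7 - 5 = 2)
H(y) = 6 + y**2 (H(y) = y**2 + 6 = 6 + y**2)
V*(-38) + H(1/(-2 + I(-3))) = 2*(-38) + (6 + (1/(-2 - 3))**2) = -76 + (6 + (1/(-5))**2) = -76 + (6 + (-1/5)**2) = -76 + (6 + 1/25) = -76 + 151/25 = -1749/25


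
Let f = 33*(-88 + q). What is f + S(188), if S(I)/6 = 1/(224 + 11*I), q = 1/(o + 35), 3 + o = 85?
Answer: -43259551/14898 ≈ -2903.7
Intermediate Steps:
o = 82 (o = -3 + 85 = 82)
q = 1/117 (q = 1/(82 + 35) = 1/117 ≈ 0.0085470)
S(I) = 6/(224 + 11*I)
f = -113245/39 (f = 33*(-88 + 1/117) = 33*(-10295/117) = -113245/39 ≈ -2903.7)
f + S(188) = -113245/39 + 6/(224 + 11*188) = -113245/39 + 6/(224 + 2068) = -113245/39 + 6/2292 = -113245/39 + 6*(1/2292) = -113245/39 + 1/382 = -43259551/14898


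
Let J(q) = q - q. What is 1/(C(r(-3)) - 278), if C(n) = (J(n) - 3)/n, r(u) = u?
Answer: -1/277 ≈ -0.0036101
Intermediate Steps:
J(q) = 0
C(n) = -3/n (C(n) = (0 - 3)/n = -3/n)
1/(C(r(-3)) - 278) = 1/(-3/(-3) - 278) = 1/(-3*(-⅓) - 278) = 1/(1 - 278) = 1/(-277) = -1/277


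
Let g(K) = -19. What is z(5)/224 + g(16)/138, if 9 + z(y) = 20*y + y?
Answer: 281/966 ≈ 0.29089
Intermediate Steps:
z(y) = -9 + 21*y (z(y) = -9 + (20*y + y) = -9 + 21*y)
z(5)/224 + g(16)/138 = (-9 + 21*5)/224 - 19/138 = (-9 + 105)*(1/224) - 19*1/138 = 96*(1/224) - 19/138 = 3/7 - 19/138 = 281/966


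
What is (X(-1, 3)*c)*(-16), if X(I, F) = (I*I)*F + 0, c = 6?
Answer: -288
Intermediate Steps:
X(I, F) = F*I**2 (X(I, F) = I**2*F + 0 = F*I**2 + 0 = F*I**2)
(X(-1, 3)*c)*(-16) = ((3*(-1)**2)*6)*(-16) = ((3*1)*6)*(-16) = (3*6)*(-16) = 18*(-16) = -288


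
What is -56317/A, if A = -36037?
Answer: 56317/36037 ≈ 1.5628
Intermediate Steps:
-56317/A = -56317/(-36037) = -56317*(-1/36037) = 56317/36037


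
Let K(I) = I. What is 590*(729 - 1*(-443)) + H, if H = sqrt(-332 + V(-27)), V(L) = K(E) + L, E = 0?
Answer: 691480 + I*sqrt(359) ≈ 6.9148e+5 + 18.947*I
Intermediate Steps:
V(L) = L (V(L) = 0 + L = L)
H = I*sqrt(359) (H = sqrt(-332 - 27) = sqrt(-359) = I*sqrt(359) ≈ 18.947*I)
590*(729 - 1*(-443)) + H = 590*(729 - 1*(-443)) + I*sqrt(359) = 590*(729 + 443) + I*sqrt(359) = 590*1172 + I*sqrt(359) = 691480 + I*sqrt(359)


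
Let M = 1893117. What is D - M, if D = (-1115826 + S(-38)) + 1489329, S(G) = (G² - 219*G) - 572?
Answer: -1510420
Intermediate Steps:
S(G) = -572 + G² - 219*G
D = 382697 (D = (-1115826 + (-572 + (-38)² - 219*(-38))) + 1489329 = (-1115826 + (-572 + 1444 + 8322)) + 1489329 = (-1115826 + 9194) + 1489329 = -1106632 + 1489329 = 382697)
D - M = 382697 - 1*1893117 = 382697 - 1893117 = -1510420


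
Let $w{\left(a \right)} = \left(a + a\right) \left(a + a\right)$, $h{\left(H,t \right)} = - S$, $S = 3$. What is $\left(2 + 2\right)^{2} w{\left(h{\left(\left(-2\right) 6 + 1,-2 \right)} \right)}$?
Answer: $576$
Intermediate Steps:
$h{\left(H,t \right)} = -3$ ($h{\left(H,t \right)} = \left(-1\right) 3 = -3$)
$w{\left(a \right)} = 4 a^{2}$ ($w{\left(a \right)} = 2 a 2 a = 4 a^{2}$)
$\left(2 + 2\right)^{2} w{\left(h{\left(\left(-2\right) 6 + 1,-2 \right)} \right)} = \left(2 + 2\right)^{2} \cdot 4 \left(-3\right)^{2} = 4^{2} \cdot 4 \cdot 9 = 16 \cdot 36 = 576$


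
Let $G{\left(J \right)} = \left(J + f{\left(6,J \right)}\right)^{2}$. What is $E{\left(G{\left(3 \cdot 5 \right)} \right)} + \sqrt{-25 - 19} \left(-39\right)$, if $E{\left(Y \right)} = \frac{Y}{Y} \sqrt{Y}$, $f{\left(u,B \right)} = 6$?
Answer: $21 - 78 i \sqrt{11} \approx 21.0 - 258.7 i$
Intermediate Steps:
$G{\left(J \right)} = \left(6 + J\right)^{2}$ ($G{\left(J \right)} = \left(J + 6\right)^{2} = \left(6 + J\right)^{2}$)
$E{\left(Y \right)} = \sqrt{Y}$ ($E{\left(Y \right)} = 1 \sqrt{Y} = \sqrt{Y}$)
$E{\left(G{\left(3 \cdot 5 \right)} \right)} + \sqrt{-25 - 19} \left(-39\right) = \sqrt{\left(6 + 3 \cdot 5\right)^{2}} + \sqrt{-25 - 19} \left(-39\right) = \sqrt{\left(6 + 15\right)^{2}} + \sqrt{-44} \left(-39\right) = \sqrt{21^{2}} + 2 i \sqrt{11} \left(-39\right) = \sqrt{441} - 78 i \sqrt{11} = 21 - 78 i \sqrt{11}$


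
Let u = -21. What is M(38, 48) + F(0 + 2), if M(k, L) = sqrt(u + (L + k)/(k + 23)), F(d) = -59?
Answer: -59 + I*sqrt(72895)/61 ≈ -59.0 + 4.4261*I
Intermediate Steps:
M(k, L) = sqrt(-21 + (L + k)/(23 + k)) (M(k, L) = sqrt(-21 + (L + k)/(k + 23)) = sqrt(-21 + (L + k)/(23 + k)))
M(38, 48) + F(0 + 2) = sqrt((-483 + 48 - 20*38)/(23 + 38)) - 59 = sqrt((-483 + 48 - 760)/61) - 59 = sqrt((1/61)*(-1195)) - 59 = sqrt(-1195/61) - 59 = I*sqrt(72895)/61 - 59 = -59 + I*sqrt(72895)/61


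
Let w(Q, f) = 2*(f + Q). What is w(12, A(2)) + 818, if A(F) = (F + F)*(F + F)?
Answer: 874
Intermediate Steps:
A(F) = 4*F² (A(F) = (2*F)*(2*F) = 4*F²)
w(Q, f) = 2*Q + 2*f (w(Q, f) = 2*(Q + f) = 2*Q + 2*f)
w(12, A(2)) + 818 = (2*12 + 2*(4*2²)) + 818 = (24 + 2*(4*4)) + 818 = (24 + 2*16) + 818 = (24 + 32) + 818 = 56 + 818 = 874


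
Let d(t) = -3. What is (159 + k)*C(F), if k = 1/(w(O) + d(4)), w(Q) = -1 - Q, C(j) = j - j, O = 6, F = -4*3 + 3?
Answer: 0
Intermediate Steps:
F = -9 (F = -12 + 3 = -9)
C(j) = 0
k = -⅒ (k = 1/((-1 - 1*6) - 3) = 1/((-1 - 6) - 3) = 1/(-7 - 3) = 1/(-10) = -⅒ ≈ -0.10000)
(159 + k)*C(F) = (159 - ⅒)*0 = (1589/10)*0 = 0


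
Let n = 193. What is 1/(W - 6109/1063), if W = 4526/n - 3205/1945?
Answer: 79806851/1281380370 ≈ 0.062282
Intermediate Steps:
W = 1636901/75077 (W = 4526/193 - 3205/1945 = 4526*(1/193) - 3205*1/1945 = 4526/193 - 641/389 = 1636901/75077 ≈ 21.803)
1/(W - 6109/1063) = 1/(1636901/75077 - 6109/1063) = 1/(1281380370/79806851) = 79806851/1281380370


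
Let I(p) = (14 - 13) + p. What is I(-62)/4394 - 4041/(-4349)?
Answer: 17490865/19109506 ≈ 0.91530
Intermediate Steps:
I(p) = 1 + p
I(-62)/4394 - 4041/(-4349) = (1 - 62)/4394 - 4041/(-4349) = -61*1/4394 - 4041*(-1/4349) = -61/4394 + 4041/4349 = 17490865/19109506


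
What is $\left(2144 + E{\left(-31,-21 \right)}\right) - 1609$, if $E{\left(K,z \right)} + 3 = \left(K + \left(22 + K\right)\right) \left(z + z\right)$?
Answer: $2212$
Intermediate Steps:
$E{\left(K,z \right)} = -3 + 2 z \left(22 + 2 K\right)$ ($E{\left(K,z \right)} = -3 + \left(K + \left(22 + K\right)\right) \left(z + z\right) = -3 + \left(22 + 2 K\right) 2 z = -3 + 2 z \left(22 + 2 K\right)$)
$\left(2144 + E{\left(-31,-21 \right)}\right) - 1609 = \left(2144 + \left(-3 + 44 \left(-21\right) + 4 \left(-31\right) \left(-21\right)\right)\right) - 1609 = \left(2144 - -1677\right) - 1609 = \left(2144 + 1677\right) - 1609 = 3821 - 1609 = 2212$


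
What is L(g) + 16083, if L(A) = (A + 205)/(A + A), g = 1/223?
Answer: 38941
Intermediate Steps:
g = 1/223 ≈ 0.0044843
L(A) = (205 + A)/(2*A) (L(A) = (205 + A)/((2*A)) = (205 + A)*(1/(2*A)) = (205 + A)/(2*A))
L(g) + 16083 = (205 + 1/223)/(2*(1/223)) + 16083 = (1/2)*223*(45716/223) + 16083 = 22858 + 16083 = 38941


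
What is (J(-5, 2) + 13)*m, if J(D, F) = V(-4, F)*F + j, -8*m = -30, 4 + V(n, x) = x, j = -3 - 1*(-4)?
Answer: 75/2 ≈ 37.500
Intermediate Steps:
j = 1 (j = -3 + 4 = 1)
V(n, x) = -4 + x
m = 15/4 (m = -⅛*(-30) = 15/4 ≈ 3.7500)
J(D, F) = 1 + F*(-4 + F) (J(D, F) = (-4 + F)*F + 1 = F*(-4 + F) + 1 = 1 + F*(-4 + F))
(J(-5, 2) + 13)*m = ((1 + 2*(-4 + 2)) + 13)*(15/4) = ((1 + 2*(-2)) + 13)*(15/4) = ((1 - 4) + 13)*(15/4) = (-3 + 13)*(15/4) = 10*(15/4) = 75/2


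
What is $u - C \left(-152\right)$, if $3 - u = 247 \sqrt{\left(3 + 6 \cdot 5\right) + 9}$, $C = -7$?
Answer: $-1061 - 247 \sqrt{42} \approx -2661.7$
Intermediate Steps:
$u = 3 - 247 \sqrt{42}$ ($u = 3 - 247 \sqrt{\left(3 + 6 \cdot 5\right) + 9} = 3 - 247 \sqrt{\left(3 + 30\right) + 9} = 3 - 247 \sqrt{33 + 9} = 3 - 247 \sqrt{42} \approx -1597.7$)
$u - C \left(-152\right) = \left(3 - 247 \sqrt{42}\right) - \left(-7\right) \left(-152\right) = \left(3 - 247 \sqrt{42}\right) - 1064 = -1061 - 247 \sqrt{42}$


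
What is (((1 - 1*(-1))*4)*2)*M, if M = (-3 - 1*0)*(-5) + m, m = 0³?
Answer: 240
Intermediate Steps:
m = 0
M = 15 (M = (-3 - 1*0)*(-5) + 0 = (-3 + 0)*(-5) + 0 = -3*(-5) + 0 = 15 + 0 = 15)
(((1 - 1*(-1))*4)*2)*M = (((1 - 1*(-1))*4)*2)*15 = (((1 + 1)*4)*2)*15 = ((2*4)*2)*15 = (8*2)*15 = 16*15 = 240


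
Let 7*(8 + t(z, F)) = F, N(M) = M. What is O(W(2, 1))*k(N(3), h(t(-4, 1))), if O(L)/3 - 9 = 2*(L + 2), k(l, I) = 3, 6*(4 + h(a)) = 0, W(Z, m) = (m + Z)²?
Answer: 279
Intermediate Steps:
W(Z, m) = (Z + m)²
t(z, F) = -8 + F/7
h(a) = -4 (h(a) = -4 + (⅙)*0 = -4 + 0 = -4)
O(L) = 39 + 6*L (O(L) = 27 + 3*(2*(L + 2)) = 27 + 3*(2*(2 + L)) = 27 + 3*(4 + 2*L) = 27 + (12 + 6*L) = 39 + 6*L)
O(W(2, 1))*k(N(3), h(t(-4, 1))) = (39 + 6*(2 + 1)²)*3 = (39 + 6*3²)*3 = (39 + 6*9)*3 = (39 + 54)*3 = 93*3 = 279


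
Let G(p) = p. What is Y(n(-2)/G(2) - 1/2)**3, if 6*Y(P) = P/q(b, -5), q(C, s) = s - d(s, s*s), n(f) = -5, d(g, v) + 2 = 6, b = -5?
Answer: 1/5832 ≈ 0.00017147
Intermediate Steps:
d(g, v) = 4 (d(g, v) = -2 + 6 = 4)
q(C, s) = -4 + s (q(C, s) = s - 1*4 = s - 4 = -4 + s)
Y(P) = -P/54 (Y(P) = (P/(-4 - 5))/6 = (P/(-9))/6 = (P*(-1/9))/6 = (-P/9)/6 = -P/54)
Y(n(-2)/G(2) - 1/2)**3 = (-(-5/2 - 1/2)/54)**3 = (-1/54*(-3))**3 = (1/18)**3 = 1/5832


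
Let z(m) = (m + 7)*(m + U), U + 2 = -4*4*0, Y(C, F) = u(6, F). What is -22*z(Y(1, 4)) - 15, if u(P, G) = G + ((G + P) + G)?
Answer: -8815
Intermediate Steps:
u(P, G) = P + 3*G (u(P, G) = G + (P + 2*G) = P + 3*G)
Y(C, F) = 6 + 3*F
U = -2 (U = -2 - 4*4*0 = -2 - 16*0 = -2 + 0 = -2)
z(m) = (-2 + m)*(7 + m) (z(m) = (m + 7)*(m - 2) = (7 + m)*(-2 + m) = (-2 + m)*(7 + m))
-22*z(Y(1, 4)) - 15 = -22*(-14 + (6 + 3*4)² + 5*(6 + 3*4)) - 15 = -22*(-14 + (6 + 12)² + 5*(6 + 12)) - 15 = -22*(-14 + 18² + 5*18) - 15 = -22*(-14 + 324 + 90) - 15 = -22*400 - 15 = -8800 - 15 = -8815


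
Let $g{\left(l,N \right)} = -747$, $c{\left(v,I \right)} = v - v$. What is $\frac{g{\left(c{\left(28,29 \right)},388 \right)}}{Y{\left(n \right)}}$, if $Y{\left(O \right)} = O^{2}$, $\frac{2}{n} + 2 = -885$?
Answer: $- \frac{587716443}{4} \approx -1.4693 \cdot 10^{8}$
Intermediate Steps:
$c{\left(v,I \right)} = 0$
$n = - \frac{2}{887}$ ($n = \frac{2}{-2 - 885} = \frac{2}{-887} = 2 \left(- \frac{1}{887}\right) = - \frac{2}{887} \approx -0.0022548$)
$\frac{g{\left(c{\left(28,29 \right)},388 \right)}}{Y{\left(n \right)}} = - \frac{747}{\left(- \frac{2}{887}\right)^{2}} = - \frac{747}{\frac{4}{786769}} = \left(-747\right) \frac{786769}{4} = - \frac{587716443}{4}$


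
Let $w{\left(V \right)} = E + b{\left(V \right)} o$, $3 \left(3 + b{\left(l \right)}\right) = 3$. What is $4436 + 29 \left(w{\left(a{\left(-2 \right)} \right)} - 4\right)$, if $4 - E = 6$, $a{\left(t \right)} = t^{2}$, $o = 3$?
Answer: $4088$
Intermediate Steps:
$b{\left(l \right)} = -2$ ($b{\left(l \right)} = -3 + \frac{1}{3} \cdot 3 = -3 + 1 = -2$)
$E = -2$ ($E = 4 - 6 = -2$)
$w{\left(V \right)} = -8$ ($w{\left(V \right)} = -2 - 6 = -8$)
$4436 + 29 \left(w{\left(a{\left(-2 \right)} \right)} - 4\right) = 4436 + 29 \left(-8 - 4\right) = 4436 + 29 \left(-12\right) = 4436 - 348 = 4088$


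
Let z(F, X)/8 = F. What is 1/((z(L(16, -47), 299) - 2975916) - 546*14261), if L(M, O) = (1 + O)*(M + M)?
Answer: -1/10774198 ≈ -9.2814e-8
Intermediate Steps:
L(M, O) = 2*M*(1 + O) (L(M, O) = (1 + O)*(2*M) = 2*M*(1 + O))
z(F, X) = 8*F
1/((z(L(16, -47), 299) - 2975916) - 546*14261) = 1/((8*(2*16*(1 - 47)) - 2975916) - 546*14261) = 1/((8*(2*16*(-46)) - 2975916) - 7786506) = 1/((8*(-1472) - 2975916) - 7786506) = 1/((-11776 - 2975916) - 7786506) = 1/(-2987692 - 7786506) = 1/(-10774198) = -1/10774198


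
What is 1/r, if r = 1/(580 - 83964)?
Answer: -83384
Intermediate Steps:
r = -1/83384 (r = 1/(-83384) = -1/83384 ≈ -1.1993e-5)
1/r = 1/(-1/83384) = -83384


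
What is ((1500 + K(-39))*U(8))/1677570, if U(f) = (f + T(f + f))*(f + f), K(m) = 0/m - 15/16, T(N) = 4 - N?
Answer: -3198/55919 ≈ -0.057190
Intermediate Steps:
K(m) = -15/16 (K(m) = 0 - 15*1/16 = 0 - 15/16 = -15/16)
U(f) = 2*f*(4 - f) (U(f) = (f + (4 - (f + f)))*(f + f) = (f + (4 - 2*f))*(2*f) = (4 - f)*(2*f) = 2*f*(4 - f))
((1500 + K(-39))*U(8))/1677570 = ((1500 - 15/16)*(2*8*(4 - 1*8)))/1677570 = (23985*(2*8*(4 - 8))/16)*(1/1677570) = (23985*(2*8*(-4))/16)*(1/1677570) = ((23985/16)*(-64))*(1/1677570) = -95940*1/1677570 = -3198/55919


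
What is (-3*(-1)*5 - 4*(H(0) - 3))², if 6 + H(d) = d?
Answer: 2601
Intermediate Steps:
H(d) = -6 + d
(-3*(-1)*5 - 4*(H(0) - 3))² = (-3*(-1)*5 - 4*((-6 + 0) - 3))² = (3*5 - 4*(-6 - 3))² = (15 - 4*(-9))² = (15 + 36)² = 51² = 2601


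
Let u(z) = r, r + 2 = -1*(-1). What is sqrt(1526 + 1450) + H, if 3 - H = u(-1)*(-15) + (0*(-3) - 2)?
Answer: -10 + 4*sqrt(186) ≈ 44.553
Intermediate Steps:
r = -1 (r = -2 - 1*(-1) = -2 + 1 = -1)
u(z) = -1
H = -10 (H = 3 - (-1*(-15) + (0*(-3) - 2)) = 3 - (15 + (0 - 2)) = 3 - (15 - 2) = 3 - 1*13 = 3 - 13 = -10)
sqrt(1526 + 1450) + H = sqrt(1526 + 1450) - 10 = sqrt(2976) - 10 = 4*sqrt(186) - 10 = -10 + 4*sqrt(186)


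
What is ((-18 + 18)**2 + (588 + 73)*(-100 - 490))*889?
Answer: -346701110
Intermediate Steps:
((-18 + 18)**2 + (588 + 73)*(-100 - 490))*889 = (0**2 + 661*(-590))*889 = (0 - 389990)*889 = -389990*889 = -346701110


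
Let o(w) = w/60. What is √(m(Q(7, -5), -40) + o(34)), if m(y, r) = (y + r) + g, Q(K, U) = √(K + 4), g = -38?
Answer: √(-69690 + 900*√11)/30 ≈ 8.6091*I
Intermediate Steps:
Q(K, U) = √(4 + K)
o(w) = w/60 (o(w) = w*(1/60) = w/60)
m(y, r) = -38 + r + y (m(y, r) = (y + r) - 38 = (r + y) - 38 = -38 + r + y)
√(m(Q(7, -5), -40) + o(34)) = √((-38 - 40 + √(4 + 7)) + (1/60)*34) = √((-38 - 40 + √11) + 17/30) = √((-78 + √11) + 17/30) = √(-2323/30 + √11)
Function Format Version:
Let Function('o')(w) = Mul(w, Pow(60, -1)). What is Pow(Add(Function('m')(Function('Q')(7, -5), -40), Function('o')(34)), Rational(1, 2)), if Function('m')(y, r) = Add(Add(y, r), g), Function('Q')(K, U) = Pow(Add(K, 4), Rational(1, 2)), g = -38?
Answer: Mul(Rational(1, 30), Pow(Add(-69690, Mul(900, Pow(11, Rational(1, 2)))), Rational(1, 2))) ≈ Mul(8.6091, I)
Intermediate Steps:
Function('Q')(K, U) = Pow(Add(4, K), Rational(1, 2))
Function('o')(w) = Mul(Rational(1, 60), w) (Function('o')(w) = Mul(w, Rational(1, 60)) = Mul(Rational(1, 60), w))
Function('m')(y, r) = Add(-38, r, y) (Function('m')(y, r) = Add(Add(y, r), -38) = Add(Add(r, y), -38) = Add(-38, r, y))
Pow(Add(Function('m')(Function('Q')(7, -5), -40), Function('o')(34)), Rational(1, 2)) = Pow(Add(Add(-38, -40, Pow(Add(4, 7), Rational(1, 2))), Mul(Rational(1, 60), 34)), Rational(1, 2)) = Pow(Add(Add(-38, -40, Pow(11, Rational(1, 2))), Rational(17, 30)), Rational(1, 2)) = Pow(Add(Add(-78, Pow(11, Rational(1, 2))), Rational(17, 30)), Rational(1, 2)) = Pow(Add(Rational(-2323, 30), Pow(11, Rational(1, 2))), Rational(1, 2))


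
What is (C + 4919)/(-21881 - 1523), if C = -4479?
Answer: -110/5851 ≈ -0.018800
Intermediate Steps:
(C + 4919)/(-21881 - 1523) = (-4479 + 4919)/(-21881 - 1523) = 440/(-23404) = 440*(-1/23404) = -110/5851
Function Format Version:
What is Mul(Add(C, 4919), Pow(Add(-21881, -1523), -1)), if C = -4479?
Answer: Rational(-110, 5851) ≈ -0.018800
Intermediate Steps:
Mul(Add(C, 4919), Pow(Add(-21881, -1523), -1)) = Mul(Add(-4479, 4919), Pow(Add(-21881, -1523), -1)) = Mul(440, Pow(-23404, -1)) = Mul(440, Rational(-1, 23404)) = Rational(-110, 5851)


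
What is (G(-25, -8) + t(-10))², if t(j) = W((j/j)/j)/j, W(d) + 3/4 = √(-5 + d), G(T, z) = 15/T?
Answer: 1797/8000 + 21*I*√510/2000 ≈ 0.22463 + 0.23712*I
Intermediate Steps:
W(d) = -¾ + √(-5 + d)
t(j) = (-¾ + √(-5 + 1/j))/j (t(j) = (-¾ + √(-5 + (j/j)/j))/j = (-¾ + √(-5 + 1/j))/j)
(G(-25, -8) + t(-10))² = (15/(-25) + (-¾ + √(-5 + 1/(-10)))/(-10))² = (15*(-1/25) - (-¾ + √(-5 - ⅒))/10)² = (-⅗ - (-¾ + √(-51/10))/10)² = (-⅗ - (-¾ + I*√510/10)/10)² = (-⅗ + (3/40 - I*√510/100))² = (-21/40 - I*√510/100)²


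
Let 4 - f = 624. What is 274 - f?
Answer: 894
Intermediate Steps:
f = -620 (f = 4 - 1*624 = 4 - 624 = -620)
274 - f = 274 - 1*(-620) = 274 + 620 = 894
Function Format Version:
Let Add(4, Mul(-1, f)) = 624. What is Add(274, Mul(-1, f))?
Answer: 894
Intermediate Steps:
f = -620 (f = Add(4, Mul(-1, 624)) = Add(4, -624) = -620)
Add(274, Mul(-1, f)) = Add(274, Mul(-1, -620)) = Add(274, 620) = 894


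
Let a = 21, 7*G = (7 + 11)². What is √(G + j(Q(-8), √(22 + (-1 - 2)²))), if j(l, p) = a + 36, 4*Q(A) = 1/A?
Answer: √5061/7 ≈ 10.163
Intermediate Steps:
Q(A) = 1/(4*A) (Q(A) = (1/A)/4 = 1/(4*A))
G = 324/7 (G = (7 + 11)²/7 = (⅐)*18² = (⅐)*324 = 324/7 ≈ 46.286)
j(l, p) = 57 (j(l, p) = 21 + 36 = 57)
√(G + j(Q(-8), √(22 + (-1 - 2)²))) = √(324/7 + 57) = √(723/7) = √5061/7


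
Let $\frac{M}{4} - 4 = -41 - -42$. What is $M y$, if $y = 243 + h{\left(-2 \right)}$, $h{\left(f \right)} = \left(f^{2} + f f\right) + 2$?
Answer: $5060$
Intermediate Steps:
$h{\left(f \right)} = 2 + 2 f^{2}$ ($h{\left(f \right)} = \left(f^{2} + f^{2}\right) + 2 = 2 f^{2} + 2 = 2 + 2 f^{2}$)
$M = 20$ ($M = 16 + 4 \left(-41 - -42\right) = 16 + 4 \left(-41 + 42\right) = 16 + 4 \cdot 1 = 16 + 4 = 20$)
$y = 253$ ($y = 243 + \left(2 + 2 \left(-2\right)^{2}\right) = 243 + \left(2 + 2 \cdot 4\right) = 243 + \left(2 + 8\right) = 243 + 10 = 253$)
$M y = 20 \cdot 253 = 5060$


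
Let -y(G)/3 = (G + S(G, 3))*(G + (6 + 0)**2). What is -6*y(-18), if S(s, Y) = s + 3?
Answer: -10692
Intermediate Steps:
S(s, Y) = 3 + s
y(G) = -3*(3 + 2*G)*(36 + G) (y(G) = -3*(G + (3 + G))*(G + (6 + 0)**2) = -3*(3 + 2*G)*(G + 6**2) = -3*(3 + 2*G)*(G + 36) = -3*(3 + 2*G)*(36 + G))
-6*y(-18) = -6*(-324 - 225*(-18) - 6*(-18)**2) = -6*(-324 + 4050 - 6*324) = -6*(-324 + 4050 - 1944) = -6*1782 = -10692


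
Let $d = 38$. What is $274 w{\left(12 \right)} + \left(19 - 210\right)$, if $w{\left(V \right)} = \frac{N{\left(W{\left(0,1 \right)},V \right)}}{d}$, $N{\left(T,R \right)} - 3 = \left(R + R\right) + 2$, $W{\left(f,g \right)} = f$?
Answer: $\frac{344}{19} \approx 18.105$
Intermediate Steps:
$N{\left(T,R \right)} = 5 + 2 R$ ($N{\left(T,R \right)} = 3 + \left(\left(R + R\right) + 2\right) = 3 + \left(2 R + 2\right) = 3 + \left(2 + 2 R\right) = 5 + 2 R$)
$w{\left(V \right)} = \frac{5}{38} + \frac{V}{19}$ ($w{\left(V \right)} = \frac{5 + 2 V}{38} = \left(5 + 2 V\right) \frac{1}{38} = \frac{5}{38} + \frac{V}{19}$)
$274 w{\left(12 \right)} + \left(19 - 210\right) = 274 \left(\frac{5}{38} + \frac{1}{19} \cdot 12\right) + \left(19 - 210\right) = 274 \left(\frac{5}{38} + \frac{12}{19}\right) + \left(19 - 210\right) = 274 \cdot \frac{29}{38} - 191 = \frac{3973}{19} - 191 = \frac{344}{19}$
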